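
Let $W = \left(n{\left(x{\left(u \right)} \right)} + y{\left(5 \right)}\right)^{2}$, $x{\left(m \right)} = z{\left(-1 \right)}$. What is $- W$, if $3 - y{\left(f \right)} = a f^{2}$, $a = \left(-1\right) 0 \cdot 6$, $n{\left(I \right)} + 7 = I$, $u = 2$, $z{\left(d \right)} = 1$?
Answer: $-9$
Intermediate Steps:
$x{\left(m \right)} = 1$
$n{\left(I \right)} = -7 + I$
$a = 0$ ($a = 0 \cdot 6 = 0$)
$y{\left(f \right)} = 3$ ($y{\left(f \right)} = 3 - 0 f^{2} = 3 - 0 = 3 + 0 = 3$)
$W = 9$ ($W = \left(\left(-7 + 1\right) + 3\right)^{2} = \left(-6 + 3\right)^{2} = \left(-3\right)^{2} = 9$)
$- W = \left(-1\right) 9 = -9$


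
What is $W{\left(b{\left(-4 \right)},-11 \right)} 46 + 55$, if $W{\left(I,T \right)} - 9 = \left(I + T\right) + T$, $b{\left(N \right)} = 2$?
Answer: $-451$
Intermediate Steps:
$W{\left(I,T \right)} = 9 + I + 2 T$ ($W{\left(I,T \right)} = 9 + \left(\left(I + T\right) + T\right) = 9 + \left(I + 2 T\right) = 9 + I + 2 T$)
$W{\left(b{\left(-4 \right)},-11 \right)} 46 + 55 = \left(9 + 2 + 2 \left(-11\right)\right) 46 + 55 = \left(9 + 2 - 22\right) 46 + 55 = \left(-11\right) 46 + 55 = -506 + 55 = -451$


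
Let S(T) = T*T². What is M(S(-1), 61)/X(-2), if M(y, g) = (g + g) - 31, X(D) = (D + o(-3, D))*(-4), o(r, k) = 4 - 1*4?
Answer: 91/8 ≈ 11.375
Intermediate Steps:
o(r, k) = 0 (o(r, k) = 4 - 4 = 0)
X(D) = -4*D (X(D) = (D + 0)*(-4) = D*(-4) = -4*D)
S(T) = T³
M(y, g) = -31 + 2*g (M(y, g) = 2*g - 31 = -31 + 2*g)
M(S(-1), 61)/X(-2) = (-31 + 2*61)/((-4*(-2))) = (-31 + 122)/8 = 91*(⅛) = 91/8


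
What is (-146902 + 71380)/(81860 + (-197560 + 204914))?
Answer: -12587/14869 ≈ -0.84653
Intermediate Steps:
(-146902 + 71380)/(81860 + (-197560 + 204914)) = -75522/(81860 + 7354) = -75522/89214 = -75522*1/89214 = -12587/14869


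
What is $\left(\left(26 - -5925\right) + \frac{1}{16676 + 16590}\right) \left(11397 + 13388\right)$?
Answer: $\frac{4906586492095}{33266} \approx 1.475 \cdot 10^{8}$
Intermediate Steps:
$\left(\left(26 - -5925\right) + \frac{1}{16676 + 16590}\right) \left(11397 + 13388\right) = \left(\left(26 + 5925\right) + \frac{1}{33266}\right) 24785 = \left(5951 + \frac{1}{33266}\right) 24785 = \frac{197965967}{33266} \cdot 24785 = \frac{4906586492095}{33266}$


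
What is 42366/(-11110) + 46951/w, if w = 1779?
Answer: 223128248/9882345 ≈ 22.578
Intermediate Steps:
42366/(-11110) + 46951/w = 42366/(-11110) + 46951/1779 = 42366*(-1/11110) + 46951*(1/1779) = -21183/5555 + 46951/1779 = 223128248/9882345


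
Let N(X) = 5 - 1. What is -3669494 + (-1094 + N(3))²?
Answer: -2481394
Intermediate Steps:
N(X) = 4
-3669494 + (-1094 + N(3))² = -3669494 + (-1094 + 4)² = -3669494 + (-1090)² = -3669494 + 1188100 = -2481394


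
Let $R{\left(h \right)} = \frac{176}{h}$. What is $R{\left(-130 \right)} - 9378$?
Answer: $- \frac{609658}{65} \approx -9379.4$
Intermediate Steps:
$R{\left(-130 \right)} - 9378 = \frac{176}{-130} - 9378 = 176 \left(- \frac{1}{130}\right) - 9378 = - \frac{88}{65} - 9378 = - \frac{609658}{65}$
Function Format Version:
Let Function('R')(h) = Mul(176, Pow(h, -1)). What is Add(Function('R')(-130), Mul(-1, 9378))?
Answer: Rational(-609658, 65) ≈ -9379.4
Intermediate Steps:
Add(Function('R')(-130), Mul(-1, 9378)) = Add(Mul(176, Pow(-130, -1)), Mul(-1, 9378)) = Add(Mul(176, Rational(-1, 130)), -9378) = Add(Rational(-88, 65), -9378) = Rational(-609658, 65)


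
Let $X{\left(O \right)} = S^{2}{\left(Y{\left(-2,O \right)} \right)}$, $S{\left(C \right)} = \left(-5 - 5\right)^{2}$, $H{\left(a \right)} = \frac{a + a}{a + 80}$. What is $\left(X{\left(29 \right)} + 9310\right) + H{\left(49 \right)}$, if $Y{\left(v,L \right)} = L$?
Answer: $\frac{2491088}{129} \approx 19311.0$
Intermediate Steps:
$H{\left(a \right)} = \frac{2 a}{80 + a}$
$S{\left(C \right)} = 100$ ($S{\left(C \right)} = \left(-10\right)^{2} = 100$)
$X{\left(O \right)} = 10000$ ($X{\left(O \right)} = 100^{2} = 10000$)
$\left(X{\left(29 \right)} + 9310\right) + H{\left(49 \right)} = \left(10000 + 9310\right) + 2 \cdot 49 \frac{1}{80 + 49} = 19310 + 2 \cdot 49 \cdot \frac{1}{129} = 19310 + \frac{98}{129} = \frac{2491088}{129}$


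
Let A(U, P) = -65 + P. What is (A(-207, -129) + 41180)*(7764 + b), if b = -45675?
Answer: -1553820246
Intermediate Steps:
(A(-207, -129) + 41180)*(7764 + b) = ((-65 - 129) + 41180)*(7764 - 45675) = (-194 + 41180)*(-37911) = 40986*(-37911) = -1553820246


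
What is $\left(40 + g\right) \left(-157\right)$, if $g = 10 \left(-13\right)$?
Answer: $14130$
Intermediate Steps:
$g = -130$
$\left(40 + g\right) \left(-157\right) = \left(40 - 130\right) \left(-157\right) = \left(-90\right) \left(-157\right) = 14130$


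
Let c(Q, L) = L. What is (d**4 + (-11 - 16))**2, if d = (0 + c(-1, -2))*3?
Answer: 1610361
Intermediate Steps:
d = -6 (d = (0 - 2)*3 = -2*3 = -6)
(d**4 + (-11 - 16))**2 = ((-6)**4 + (-11 - 16))**2 = (1296 - 27)**2 = 1269**2 = 1610361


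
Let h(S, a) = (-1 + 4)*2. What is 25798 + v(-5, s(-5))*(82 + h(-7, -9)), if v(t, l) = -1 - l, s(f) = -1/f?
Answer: 128462/5 ≈ 25692.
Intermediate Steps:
h(S, a) = 6 (h(S, a) = 3*2 = 6)
25798 + v(-5, s(-5))*(82 + h(-7, -9)) = 25798 + (-1 - (-1)/(-5))*(82 + 6) = 25798 + (-1 - (-1)*(-1)/5)*88 = 25798 + (-1 - 1*⅕)*88 = 25798 + (-1 - ⅕)*88 = 25798 - 6/5*88 = 25798 - 528/5 = 128462/5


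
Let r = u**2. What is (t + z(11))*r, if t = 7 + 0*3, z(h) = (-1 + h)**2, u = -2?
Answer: 428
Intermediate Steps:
r = 4 (r = (-2)**2 = 4)
t = 7 (t = 7 + 0 = 7)
(t + z(11))*r = (7 + (-1 + 11)**2)*4 = (7 + 10**2)*4 = (7 + 100)*4 = 107*4 = 428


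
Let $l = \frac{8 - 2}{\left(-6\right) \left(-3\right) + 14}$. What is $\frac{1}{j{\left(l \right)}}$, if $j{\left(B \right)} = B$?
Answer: $\frac{16}{3} \approx 5.3333$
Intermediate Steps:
$l = \frac{3}{16}$ ($l = \frac{6}{18 + 14} = \frac{6}{32} = 6 \cdot \frac{1}{32} = \frac{3}{16} \approx 0.1875$)
$\frac{1}{j{\left(l \right)}} = \frac{1}{\frac{3}{16}} = \frac{16}{3}$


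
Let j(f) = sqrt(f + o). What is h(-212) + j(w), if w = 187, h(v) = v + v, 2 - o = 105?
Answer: -424 + 2*sqrt(21) ≈ -414.83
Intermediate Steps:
o = -103 (o = 2 - 1*105 = 2 - 105 = -103)
h(v) = 2*v
j(f) = sqrt(-103 + f) (j(f) = sqrt(f - 103) = sqrt(-103 + f))
h(-212) + j(w) = 2*(-212) + sqrt(-103 + 187) = -424 + sqrt(84) = -424 + 2*sqrt(21)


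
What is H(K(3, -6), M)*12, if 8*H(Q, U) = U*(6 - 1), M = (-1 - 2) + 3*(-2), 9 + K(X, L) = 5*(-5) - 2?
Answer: -135/2 ≈ -67.500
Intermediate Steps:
K(X, L) = -36 (K(X, L) = -9 + (5*(-5) - 2) = -9 + (-25 - 2) = -9 - 27 = -36)
M = -9 (M = -3 - 6 = -9)
H(Q, U) = 5*U/8 (H(Q, U) = (U*(6 - 1))/8 = (U*5)/8 = (5*U)/8 = 5*U/8)
H(K(3, -6), M)*12 = ((5/8)*(-9))*12 = -45/8*12 = -135/2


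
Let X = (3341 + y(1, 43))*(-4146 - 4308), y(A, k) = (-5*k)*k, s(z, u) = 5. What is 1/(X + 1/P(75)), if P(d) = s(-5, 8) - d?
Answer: 70/3493869119 ≈ 2.0035e-8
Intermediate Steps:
y(A, k) = -5*k²
P(d) = 5 - d
X = 49912416 (X = (3341 - 5*43²)*(-4146 - 4308) = (3341 - 5*1849)*(-8454) = (3341 - 9245)*(-8454) = -5904*(-8454) = 49912416)
1/(X + 1/P(75)) = 1/(49912416 + 1/(5 - 1*75)) = 1/(49912416 + 1/(5 - 75)) = 1/(49912416 + 1/(-70)) = 1/(49912416 - 1/70) = 1/(3493869119/70) = 70/3493869119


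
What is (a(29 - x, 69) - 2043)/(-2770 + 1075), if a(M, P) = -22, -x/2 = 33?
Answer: 413/339 ≈ 1.2183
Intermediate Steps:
x = -66 (x = -2*33 = -66)
(a(29 - x, 69) - 2043)/(-2770 + 1075) = (-22 - 2043)/(-2770 + 1075) = -2065/(-1695) = -2065*(-1/1695) = 413/339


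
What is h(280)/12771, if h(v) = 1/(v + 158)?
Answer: 1/5593698 ≈ 1.7877e-7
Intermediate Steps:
h(v) = 1/(158 + v)
h(280)/12771 = 1/((158 + 280)*12771) = (1/12771)/438 = (1/438)*(1/12771) = 1/5593698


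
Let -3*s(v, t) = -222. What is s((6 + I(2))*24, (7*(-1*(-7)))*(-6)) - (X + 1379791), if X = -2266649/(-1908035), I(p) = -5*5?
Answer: -2632550592744/1908035 ≈ -1.3797e+6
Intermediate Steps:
I(p) = -25
s(v, t) = 74 (s(v, t) = -⅓*(-222) = 74)
X = 2266649/1908035 (X = -2266649*(-1/1908035) = 2266649/1908035 ≈ 1.1880)
s((6 + I(2))*24, (7*(-1*(-7)))*(-6)) - (X + 1379791) = 74 - (2266649/1908035 + 1379791) = 74 - 1*2632691787334/1908035 = 74 - 2632691787334/1908035 = -2632550592744/1908035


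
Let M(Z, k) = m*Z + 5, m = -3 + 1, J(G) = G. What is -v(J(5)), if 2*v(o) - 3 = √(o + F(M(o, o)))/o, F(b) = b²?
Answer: -3/2 - √30/10 ≈ -2.0477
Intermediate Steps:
m = -2
M(Z, k) = 5 - 2*Z (M(Z, k) = -2*Z + 5 = 5 - 2*Z)
v(o) = 3/2 + √(o + (5 - 2*o)²)/(2*o) (v(o) = 3/2 + (√(o + (5 - 2*o)²)/o)/2 = 3/2 + √(o + (5 - 2*o)²)/(2*o))
-v(J(5)) = -(√(5 + (5 - 2*5)²) + 3*5)/(2*5) = -(√(5 + (5 - 10)²) + 15)/(2*5) = -(√(5 + (-5)²) + 15)/(2*5) = -(√(5 + 25) + 15)/(2*5) = -(√30 + 15)/(2*5) = -(15 + √30)/(2*5) = -(3/2 + √30/10) = -3/2 - √30/10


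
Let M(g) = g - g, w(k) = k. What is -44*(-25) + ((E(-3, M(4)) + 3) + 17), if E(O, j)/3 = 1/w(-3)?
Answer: 1119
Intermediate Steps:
M(g) = 0
E(O, j) = -1 (E(O, j) = 3/(-3) = 3*(-⅓) = -1)
-44*(-25) + ((E(-3, M(4)) + 3) + 17) = -44*(-25) + ((-1 + 3) + 17) = 1100 + (2 + 17) = 1100 + 19 = 1119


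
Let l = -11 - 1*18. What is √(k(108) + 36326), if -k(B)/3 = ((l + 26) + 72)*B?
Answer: √13970 ≈ 118.19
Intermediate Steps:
l = -29 (l = -11 - 18 = -29)
k(B) = -207*B (k(B) = -3*((-29 + 26) + 72)*B = -3*(-3 + 72)*B = -207*B)
√(k(108) + 36326) = √(-207*108 + 36326) = √(-22356 + 36326) = √13970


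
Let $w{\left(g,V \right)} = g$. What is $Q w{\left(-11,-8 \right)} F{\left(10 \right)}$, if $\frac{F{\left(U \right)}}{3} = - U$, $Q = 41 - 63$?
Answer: $-7260$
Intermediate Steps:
$Q = -22$
$F{\left(U \right)} = - 3 U$ ($F{\left(U \right)} = 3 \left(- U\right) = - 3 U$)
$Q w{\left(-11,-8 \right)} F{\left(10 \right)} = \left(-22\right) \left(-11\right) \left(\left(-3\right) 10\right) = 242 \left(-30\right) = -7260$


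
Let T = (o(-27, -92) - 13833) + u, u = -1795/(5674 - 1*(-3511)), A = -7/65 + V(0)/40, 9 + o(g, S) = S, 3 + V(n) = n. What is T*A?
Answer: 37411171/14696 ≈ 2545.7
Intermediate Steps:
V(n) = -3 + n
o(g, S) = -9 + S
A = -19/104 (A = -7/65 + (-3 + 0)/40 = -7*1/65 - 3*1/40 = -7/65 - 3/40 = -19/104 ≈ -0.18269)
u = -359/1837 (u = -1795/(5674 + 3511) = -1795/9185 = -1795*1/9185 = -359/1837 ≈ -0.19543)
T = -25597117/1837 (T = ((-9 - 92) - 13833) - 359/1837 = (-101 - 13833) - 359/1837 = -13934 - 359/1837 = -25597117/1837 ≈ -13934.)
T*A = -25597117/1837*(-19/104) = 37411171/14696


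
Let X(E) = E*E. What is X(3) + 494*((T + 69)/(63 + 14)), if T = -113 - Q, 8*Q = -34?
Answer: -37887/154 ≈ -246.02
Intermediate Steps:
Q = -17/4 (Q = (⅛)*(-34) = -17/4 ≈ -4.2500)
T = -435/4 (T = -113 - 1*(-17/4) = -113 + 17/4 = -435/4 ≈ -108.75)
X(E) = E²
X(3) + 494*((T + 69)/(63 + 14)) = 3² + 494*((-435/4 + 69)/(63 + 14)) = 9 + 494*(-159/4/77) = 9 + 494*(-159/4*1/77) = 9 + 494*(-159/308) = 9 - 39273/154 = -37887/154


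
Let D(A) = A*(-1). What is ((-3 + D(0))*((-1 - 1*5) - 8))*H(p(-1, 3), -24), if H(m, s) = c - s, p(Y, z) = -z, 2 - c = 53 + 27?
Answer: -2268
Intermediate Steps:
c = -78 (c = 2 - (53 + 27) = 2 - 1*80 = 2 - 80 = -78)
D(A) = -A
H(m, s) = -78 - s
((-3 + D(0))*((-1 - 1*5) - 8))*H(p(-1, 3), -24) = ((-3 - 1*0)*((-1 - 1*5) - 8))*(-78 - 1*(-24)) = ((-3 + 0)*((-1 - 5) - 8))*(-78 + 24) = -3*(-6 - 8)*(-54) = -3*(-14)*(-54) = 42*(-54) = -2268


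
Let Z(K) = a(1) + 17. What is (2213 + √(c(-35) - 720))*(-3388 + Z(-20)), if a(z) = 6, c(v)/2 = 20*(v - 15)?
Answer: -7446745 - 13460*I*√170 ≈ -7.4467e+6 - 1.755e+5*I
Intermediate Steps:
c(v) = -600 + 40*v (c(v) = 2*(20*(v - 15)) = 2*(20*(-15 + v)) = 2*(-300 + 20*v) = -600 + 40*v)
Z(K) = 23 (Z(K) = 6 + 17 = 23)
(2213 + √(c(-35) - 720))*(-3388 + Z(-20)) = (2213 + √((-600 + 40*(-35)) - 720))*(-3388 + 23) = (2213 + √((-600 - 1400) - 720))*(-3365) = (2213 + √(-2000 - 720))*(-3365) = (2213 + √(-2720))*(-3365) = (2213 + 4*I*√170)*(-3365) = -7446745 - 13460*I*√170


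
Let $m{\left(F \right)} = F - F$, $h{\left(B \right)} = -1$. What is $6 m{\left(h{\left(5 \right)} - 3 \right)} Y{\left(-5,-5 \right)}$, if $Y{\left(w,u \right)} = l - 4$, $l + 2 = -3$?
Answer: $0$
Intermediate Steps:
$l = -5$ ($l = -2 - 3 = -5$)
$Y{\left(w,u \right)} = -9$ ($Y{\left(w,u \right)} = -5 - 4 = -9$)
$m{\left(F \right)} = 0$
$6 m{\left(h{\left(5 \right)} - 3 \right)} Y{\left(-5,-5 \right)} = 6 \cdot 0 \left(-9\right) = 0 \left(-9\right) = 0$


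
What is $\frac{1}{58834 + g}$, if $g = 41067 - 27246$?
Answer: $\frac{1}{72655} \approx 1.3764 \cdot 10^{-5}$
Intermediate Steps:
$g = 13821$ ($g = 41067 - 27246 = 13821$)
$\frac{1}{58834 + g} = \frac{1}{58834 + 13821} = \frac{1}{72655}$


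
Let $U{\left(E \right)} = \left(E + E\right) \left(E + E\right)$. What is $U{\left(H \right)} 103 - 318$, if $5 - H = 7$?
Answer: $1330$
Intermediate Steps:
$H = -2$ ($H = 5 - 7 = -2$)
$U{\left(E \right)} = 4 E^{2}$ ($U{\left(E \right)} = 2 E 2 E = 4 E^{2}$)
$U{\left(H \right)} 103 - 318 = 4 \left(-2\right)^{2} \cdot 103 - 318 = 4 \cdot 4 \cdot 103 - 318 = 16 \cdot 103 - 318 = 1648 - 318 = 1330$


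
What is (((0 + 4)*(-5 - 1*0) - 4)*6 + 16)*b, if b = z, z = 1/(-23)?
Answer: 128/23 ≈ 5.5652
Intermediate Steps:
z = -1/23 ≈ -0.043478
b = -1/23 ≈ -0.043478
(((0 + 4)*(-5 - 1*0) - 4)*6 + 16)*b = (((0 + 4)*(-5 - 1*0) - 4)*6 + 16)*(-1/23) = ((4*(-5 + 0) - 4)*6 + 16)*(-1/23) = ((4*(-5) - 4)*6 + 16)*(-1/23) = ((-20 - 4)*6 + 16)*(-1/23) = (-24*6 + 16)*(-1/23) = (-144 + 16)*(-1/23) = -128*(-1/23) = 128/23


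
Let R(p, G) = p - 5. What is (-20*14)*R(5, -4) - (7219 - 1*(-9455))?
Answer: -16674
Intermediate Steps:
R(p, G) = -5 + p
(-20*14)*R(5, -4) - (7219 - 1*(-9455)) = (-20*14)*(-5 + 5) - (7219 - 1*(-9455)) = -280*0 - (7219 + 9455) = 0 - 1*16674 = 0 - 16674 = -16674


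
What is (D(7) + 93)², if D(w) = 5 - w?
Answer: 8281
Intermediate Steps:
(D(7) + 93)² = ((5 - 1*7) + 93)² = ((5 - 7) + 93)² = (-2 + 93)² = 91² = 8281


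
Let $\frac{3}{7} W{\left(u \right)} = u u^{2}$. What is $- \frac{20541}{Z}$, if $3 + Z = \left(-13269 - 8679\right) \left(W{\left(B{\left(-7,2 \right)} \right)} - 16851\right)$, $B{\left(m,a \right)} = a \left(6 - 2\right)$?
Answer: $- \frac{20541}{343625201} \approx -5.9777 \cdot 10^{-5}$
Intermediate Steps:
$B{\left(m,a \right)} = 4 a$ ($B{\left(m,a \right)} = a \left(6 - 2\right) = a 4 = 4 a$)
$W{\left(u \right)} = \frac{7 u^{3}}{3}$ ($W{\left(u \right)} = \frac{7 u u^{2}}{3} = \frac{7 u^{3}}{3}$)
$Z = 343625201$ ($Z = -3 + \left(-13269 - 8679\right) \left(\frac{7 \left(4 \cdot 2\right)^{3}}{3} - 16851\right) = -3 - 21948 \left(\frac{7 \cdot 8^{3}}{3} - 16851\right) = -3 - 21948 \left(\frac{7}{3} \cdot 512 - 16851\right) = -3 - 21948 \left(\frac{3584}{3} - 16851\right) = -3 - -343625204 = -3 + 343625204 = 343625201$)
$- \frac{20541}{Z} = - \frac{20541}{343625201}$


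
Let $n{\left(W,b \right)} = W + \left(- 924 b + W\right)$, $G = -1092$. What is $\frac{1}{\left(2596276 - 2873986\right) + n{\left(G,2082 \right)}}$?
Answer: $- \frac{1}{2203662} \approx -4.5379 \cdot 10^{-7}$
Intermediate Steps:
$n{\left(W,b \right)} = - 924 b + 2 W$ ($n{\left(W,b \right)} = W + \left(W - 924 b\right) = - 924 b + 2 W$)
$\frac{1}{\left(2596276 - 2873986\right) + n{\left(G,2082 \right)}} = \frac{1}{\left(2596276 - 2873986\right) + \left(\left(-924\right) 2082 + 2 \left(-1092\right)\right)} = \frac{1}{\left(2596276 - 2873986\right) - 1925952} = \frac{1}{-277710 - 1925952} = \frac{1}{-2203662} = - \frac{1}{2203662}$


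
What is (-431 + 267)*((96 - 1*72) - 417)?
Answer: 64452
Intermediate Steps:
(-431 + 267)*((96 - 1*72) - 417) = -164*((96 - 72) - 417) = -164*(24 - 417) = -164*(-393) = 64452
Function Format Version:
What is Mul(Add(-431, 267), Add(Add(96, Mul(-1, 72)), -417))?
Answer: 64452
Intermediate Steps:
Mul(Add(-431, 267), Add(Add(96, Mul(-1, 72)), -417)) = Mul(-164, Add(Add(96, -72), -417)) = Mul(-164, Add(24, -417)) = Mul(-164, -393) = 64452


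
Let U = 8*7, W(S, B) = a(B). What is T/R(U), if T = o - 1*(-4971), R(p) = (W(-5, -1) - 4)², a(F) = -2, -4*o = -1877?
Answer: 21761/144 ≈ 151.12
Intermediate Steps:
o = 1877/4 (o = -¼*(-1877) = 1877/4 ≈ 469.25)
W(S, B) = -2
U = 56
R(p) = 36 (R(p) = (-2 - 4)² = (-6)² = 36)
T = 21761/4 (T = 1877/4 - 1*(-4971) = 1877/4 + 4971 = 21761/4 ≈ 5440.3)
T/R(U) = (21761/4)/36 = (21761/4)*(1/36) = 21761/144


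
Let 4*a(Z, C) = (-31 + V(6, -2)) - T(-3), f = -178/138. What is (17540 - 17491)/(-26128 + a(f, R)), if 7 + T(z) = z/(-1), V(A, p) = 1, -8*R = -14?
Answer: -14/7467 ≈ -0.0018749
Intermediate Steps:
R = 7/4 (R = -⅛*(-14) = 7/4 ≈ 1.7500)
T(z) = -7 - z (T(z) = -7 + z/(-1) = -7 + z*(-1) = -7 - z)
f = -89/69 (f = -178*1/138 = -89/69 ≈ -1.2899)
a(Z, C) = -13/2 (a(Z, C) = ((-31 + 1) - (-7 - 1*(-3)))/4 = (-30 - (-7 + 3))/4 = (-30 - 1*(-4))/4 = (-30 + 4)/4 = (¼)*(-26) = -13/2)
(17540 - 17491)/(-26128 + a(f, R)) = (17540 - 17491)/(-26128 - 13/2) = 49/(-52269/2) = 49*(-2/52269) = -14/7467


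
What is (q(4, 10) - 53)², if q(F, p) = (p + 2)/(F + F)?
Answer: 10609/4 ≈ 2652.3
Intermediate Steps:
q(F, p) = (2 + p)/(2*F) (q(F, p) = (2 + p)/((2*F)) = (2 + p)*(1/(2*F)) = (2 + p)/(2*F))
(q(4, 10) - 53)² = ((½)*(2 + 10)/4 - 53)² = ((½)*(¼)*12 - 53)² = (3/2 - 53)² = (-103/2)² = 10609/4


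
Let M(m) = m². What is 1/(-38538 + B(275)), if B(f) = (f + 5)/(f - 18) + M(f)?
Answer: 257/9531639 ≈ 2.6963e-5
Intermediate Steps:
B(f) = f² + (5 + f)/(-18 + f) (B(f) = (f + 5)/(f - 18) + f² = (5 + f)/(-18 + f) + f² = f² + (5 + f)/(-18 + f))
1/(-38538 + B(275)) = 1/(-38538 + (5 + 275 + 275³ - 18*275²)/(-18 + 275)) = 1/(-38538 + (5 + 275 + 20796875 - 18*75625)/257) = 1/(-38538 + (5 + 275 + 20796875 - 1361250)/257) = 1/(-38538 + (1/257)*19435905) = 1/(-38538 + 19435905/257) = 1/(9531639/257) = 257/9531639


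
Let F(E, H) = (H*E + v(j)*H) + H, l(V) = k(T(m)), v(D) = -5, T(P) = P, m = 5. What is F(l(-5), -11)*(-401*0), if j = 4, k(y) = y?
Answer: 0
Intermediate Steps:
l(V) = 5
F(E, H) = -4*H + E*H (F(E, H) = (H*E - 5*H) + H = (E*H - 5*H) + H = (-5*H + E*H) + H = -4*H + E*H)
F(l(-5), -11)*(-401*0) = (-11*(-4 + 5))*(-401*0) = -11*1*0 = -11*0 = 0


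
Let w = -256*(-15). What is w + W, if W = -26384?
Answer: -22544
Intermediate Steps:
w = 3840
w + W = 3840 - 26384 = -22544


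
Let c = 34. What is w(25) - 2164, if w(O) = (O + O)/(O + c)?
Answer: -127626/59 ≈ -2163.2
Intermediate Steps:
w(O) = 2*O/(34 + O) (w(O) = (O + O)/(O + 34) = (2*O)/(34 + O) = 2*O/(34 + O))
w(25) - 2164 = 2*25/(34 + 25) - 2164 = 2*25/59 - 2164 = 2*25*(1/59) - 2164 = 50/59 - 2164 = -127626/59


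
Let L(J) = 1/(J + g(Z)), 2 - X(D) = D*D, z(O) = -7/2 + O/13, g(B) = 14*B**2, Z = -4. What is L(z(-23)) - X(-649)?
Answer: 2395358739/5687 ≈ 4.2120e+5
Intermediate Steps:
z(O) = -7/2 + O/13 (z(O) = -7*1/2 + O*(1/13) = -7/2 + O/13)
X(D) = 2 - D**2 (X(D) = 2 - D*D = 2 - D**2)
L(J) = 1/(224 + J) (L(J) = 1/(J + 14*(-4)**2) = 1/(J + 14*16) = 1/(J + 224) = 1/(224 + J))
L(z(-23)) - X(-649) = 1/(224 + (-7/2 + (1/13)*(-23))) - (2 - 1*(-649)**2) = 1/(224 + (-7/2 - 23/13)) - (2 - 1*421201) = 1/(224 - 137/26) - (2 - 421201) = 1/(5687/26) - 1*(-421199) = 26/5687 + 421199 = 2395358739/5687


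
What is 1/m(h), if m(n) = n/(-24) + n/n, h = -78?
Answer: 4/17 ≈ 0.23529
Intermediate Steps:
m(n) = 1 - n/24 (m(n) = n*(-1/24) + 1 = -n/24 + 1 = 1 - n/24)
1/m(h) = 1/(1 - 1/24*(-78)) = 1/(1 + 13/4) = 1/(17/4) = 4/17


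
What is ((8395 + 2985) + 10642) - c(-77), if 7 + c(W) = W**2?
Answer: 16100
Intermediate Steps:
c(W) = -7 + W**2
((8395 + 2985) + 10642) - c(-77) = ((8395 + 2985) + 10642) - (-7 + (-77)**2) = (11380 + 10642) - (-7 + 5929) = 22022 - 1*5922 = 22022 - 5922 = 16100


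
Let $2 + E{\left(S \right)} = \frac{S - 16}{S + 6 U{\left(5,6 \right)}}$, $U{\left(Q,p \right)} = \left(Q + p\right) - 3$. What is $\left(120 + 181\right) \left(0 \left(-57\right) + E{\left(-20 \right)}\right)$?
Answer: $-989$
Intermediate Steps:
$U{\left(Q,p \right)} = -3 + Q + p$ ($U{\left(Q,p \right)} = \left(Q + p\right) - 3 = -3 + Q + p$)
$E{\left(S \right)} = -2 + \frac{-16 + S}{48 + S}$ ($E{\left(S \right)} = -2 + \frac{S - 16}{S + 6 \left(-3 + 5 + 6\right)} = -2 + \frac{-16 + S}{S + 6 \cdot 8} = -2 + \frac{-16 + S}{S + 48} = -2 + \frac{-16 + S}{48 + S}$)
$\left(120 + 181\right) \left(0 \left(-57\right) + E{\left(-20 \right)}\right) = \left(120 + 181\right) \left(0 \left(-57\right) + \frac{-112 - -20}{48 - 20}\right) = 301 \left(0 + \frac{-112 + 20}{28}\right) = 301 \left(0 + \frac{1}{28} \left(-92\right)\right) = 301 \left(0 - \frac{23}{7}\right) = 301 \left(- \frac{23}{7}\right) = -989$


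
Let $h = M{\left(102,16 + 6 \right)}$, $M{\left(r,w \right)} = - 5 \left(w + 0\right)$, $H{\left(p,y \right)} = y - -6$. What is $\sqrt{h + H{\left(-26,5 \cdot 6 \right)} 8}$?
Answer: $\sqrt{178} \approx 13.342$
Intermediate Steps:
$H{\left(p,y \right)} = 6 + y$ ($H{\left(p,y \right)} = y + 6 = 6 + y$)
$M{\left(r,w \right)} = - 5 w$
$h = -110$ ($h = - 5 \left(16 + 6\right) = \left(-5\right) 22 = -110$)
$\sqrt{h + H{\left(-26,5 \cdot 6 \right)} 8} = \sqrt{-110 + \left(6 + 5 \cdot 6\right) 8} = \sqrt{-110 + \left(6 + 30\right) 8} = \sqrt{-110 + 36 \cdot 8} = \sqrt{-110 + 288} = \sqrt{178}$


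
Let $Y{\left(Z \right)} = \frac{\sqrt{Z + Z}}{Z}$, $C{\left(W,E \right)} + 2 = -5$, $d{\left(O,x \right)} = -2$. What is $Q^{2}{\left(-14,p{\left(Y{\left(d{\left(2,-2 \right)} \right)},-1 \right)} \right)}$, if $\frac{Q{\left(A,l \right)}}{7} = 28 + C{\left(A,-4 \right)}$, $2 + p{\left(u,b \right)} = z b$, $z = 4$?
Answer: $21609$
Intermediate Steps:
$C{\left(W,E \right)} = -7$ ($C{\left(W,E \right)} = -2 - 5 = -7$)
$Y{\left(Z \right)} = \frac{\sqrt{2}}{\sqrt{Z}}$ ($Y{\left(Z \right)} = \frac{\sqrt{2 Z}}{Z} = \frac{\sqrt{2} \sqrt{Z}}{Z} = \frac{\sqrt{2}}{\sqrt{Z}}$)
$p{\left(u,b \right)} = -2 + 4 b$
$Q{\left(A,l \right)} = 147$ ($Q{\left(A,l \right)} = 7 \left(28 - 7\right) = 7 \cdot 21 = 147$)
$Q^{2}{\left(-14,p{\left(Y{\left(d{\left(2,-2 \right)} \right)},-1 \right)} \right)} = 147^{2} = 21609$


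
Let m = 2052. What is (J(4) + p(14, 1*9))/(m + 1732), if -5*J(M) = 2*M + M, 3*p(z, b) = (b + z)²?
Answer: 2609/56760 ≈ 0.045965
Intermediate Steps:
p(z, b) = (b + z)²/3
J(M) = -3*M/5 (J(M) = -(2*M + M)/5 = -3*M/5)
(J(4) + p(14, 1*9))/(m + 1732) = (-⅗*4 + (1*9 + 14)²/3)/(2052 + 1732) = (-12/5 + (9 + 14)²/3)/3784 = (-12/5 + (⅓)*23²)*(1/3784) = (-12/5 + (⅓)*529)*(1/3784) = (-12/5 + 529/3)*(1/3784) = (2609/15)*(1/3784) = 2609/56760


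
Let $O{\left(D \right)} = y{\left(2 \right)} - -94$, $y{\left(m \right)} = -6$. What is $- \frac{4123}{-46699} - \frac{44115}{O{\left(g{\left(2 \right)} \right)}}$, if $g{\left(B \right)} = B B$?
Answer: $- \frac{2059763561}{4109512} \approx -501.22$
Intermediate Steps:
$g{\left(B \right)} = B^{2}$
$O{\left(D \right)} = 88$ ($O{\left(D \right)} = -6 - -94 = -6 + 94 = 88$)
$- \frac{4123}{-46699} - \frac{44115}{O{\left(g{\left(2 \right)} \right)}} = - \frac{4123}{-46699} - \frac{44115}{88} = \left(-4123\right) \left(- \frac{1}{46699}\right) - \frac{44115}{88} = \frac{4123}{46699} - \frac{44115}{88} = - \frac{2059763561}{4109512}$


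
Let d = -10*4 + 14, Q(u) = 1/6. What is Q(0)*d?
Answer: -13/3 ≈ -4.3333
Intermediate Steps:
Q(u) = ⅙
d = -26 (d = -40 + 14 = -26)
Q(0)*d = (⅙)*(-26) = -13/3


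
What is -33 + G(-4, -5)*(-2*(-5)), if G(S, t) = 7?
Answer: 37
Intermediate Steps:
-33 + G(-4, -5)*(-2*(-5)) = -33 + 7*(-2*(-5)) = -33 + 7*10 = -33 + 70 = 37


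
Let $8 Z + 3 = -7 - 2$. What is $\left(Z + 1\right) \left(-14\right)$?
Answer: $7$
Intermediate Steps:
$Z = - \frac{3}{2}$ ($Z = - \frac{3}{8} + \frac{-7 - 2}{8} = - \frac{3}{8} + \frac{1}{8} \left(-9\right) = - \frac{3}{8} - \frac{9}{8} = - \frac{3}{2} \approx -1.5$)
$\left(Z + 1\right) \left(-14\right) = \left(- \frac{3}{2} + 1\right) \left(-14\right) = \left(- \frac{1}{2}\right) \left(-14\right) = 7$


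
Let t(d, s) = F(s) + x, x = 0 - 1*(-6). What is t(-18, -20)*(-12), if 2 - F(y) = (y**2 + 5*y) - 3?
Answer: 3468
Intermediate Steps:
F(y) = 5 - y**2 - 5*y (F(y) = 2 - ((y**2 + 5*y) - 3) = 2 - (-3 + y**2 + 5*y) = 2 + (3 - y**2 - 5*y) = 5 - y**2 - 5*y)
x = 6 (x = 0 + 6 = 6)
t(d, s) = 11 - s**2 - 5*s (t(d, s) = (5 - s**2 - 5*s) + 6 = 11 - s**2 - 5*s)
t(-18, -20)*(-12) = (11 - 1*(-20)**2 - 5*(-20))*(-12) = (11 - 1*400 + 100)*(-12) = (11 - 400 + 100)*(-12) = -289*(-12) = 3468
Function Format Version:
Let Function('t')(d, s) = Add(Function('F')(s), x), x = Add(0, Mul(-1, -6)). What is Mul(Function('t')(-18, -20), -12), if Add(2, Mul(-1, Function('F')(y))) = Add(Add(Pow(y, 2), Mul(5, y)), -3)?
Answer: 3468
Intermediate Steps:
Function('F')(y) = Add(5, Mul(-1, Pow(y, 2)), Mul(-5, y)) (Function('F')(y) = Add(2, Mul(-1, Add(Add(Pow(y, 2), Mul(5, y)), -3))) = Add(2, Mul(-1, Add(-3, Pow(y, 2), Mul(5, y)))) = Add(2, Add(3, Mul(-1, Pow(y, 2)), Mul(-5, y))) = Add(5, Mul(-1, Pow(y, 2)), Mul(-5, y)))
x = 6 (x = Add(0, 6) = 6)
Function('t')(d, s) = Add(11, Mul(-1, Pow(s, 2)), Mul(-5, s)) (Function('t')(d, s) = Add(Add(5, Mul(-1, Pow(s, 2)), Mul(-5, s)), 6) = Add(11, Mul(-1, Pow(s, 2)), Mul(-5, s)))
Mul(Function('t')(-18, -20), -12) = Mul(Add(11, Mul(-1, Pow(-20, 2)), Mul(-5, -20)), -12) = Mul(Add(11, Mul(-1, 400), 100), -12) = Mul(Add(11, -400, 100), -12) = Mul(-289, -12) = 3468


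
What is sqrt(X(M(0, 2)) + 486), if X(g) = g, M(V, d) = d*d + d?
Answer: 2*sqrt(123) ≈ 22.181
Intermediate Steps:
M(V, d) = d + d**2 (M(V, d) = d**2 + d = d + d**2)
sqrt(X(M(0, 2)) + 486) = sqrt(2*(1 + 2) + 486) = sqrt(2*3 + 486) = sqrt(6 + 486) = sqrt(492) = 2*sqrt(123)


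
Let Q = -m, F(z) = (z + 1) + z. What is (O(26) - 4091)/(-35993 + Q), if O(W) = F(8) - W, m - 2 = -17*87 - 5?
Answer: 4100/34511 ≈ 0.11880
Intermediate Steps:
m = -1482 (m = 2 + (-17*87 - 5) = 2 + (-1479 - 5) = 2 - 1484 = -1482)
F(z) = 1 + 2*z (F(z) = (1 + z) + z = 1 + 2*z)
O(W) = 17 - W (O(W) = (1 + 2*8) - W = (1 + 16) - W = 17 - W)
Q = 1482 (Q = -1*(-1482) = 1482)
(O(26) - 4091)/(-35993 + Q) = ((17 - 1*26) - 4091)/(-35993 + 1482) = ((17 - 26) - 4091)/(-34511) = (-9 - 4091)*(-1/34511) = -4100*(-1/34511) = 4100/34511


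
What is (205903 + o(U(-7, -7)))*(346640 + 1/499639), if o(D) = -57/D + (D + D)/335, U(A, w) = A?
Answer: 83629136863878516252/1171653455 ≈ 7.1377e+10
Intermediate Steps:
o(D) = -57/D + 2*D/335 (o(D) = -57/D + (2*D)*(1/335) = -57/D + 2*D/335)
(205903 + o(U(-7, -7)))*(346640 + 1/499639) = (205903 + (-57/(-7) + (2/335)*(-7)))*(346640 + 1/499639) = (205903 + (-57*(-1/7) - 14/335))*(346640 + 1/499639) = (205903 + (57/7 - 14/335))*(173194862961/499639) = (205903 + 18997/2345)*(173194862961/499639) = (482861532/2345)*(173194862961/499639) = 83629136863878516252/1171653455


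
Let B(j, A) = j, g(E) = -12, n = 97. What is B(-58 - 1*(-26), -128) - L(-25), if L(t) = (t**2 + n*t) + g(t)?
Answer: 1780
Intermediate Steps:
L(t) = -12 + t**2 + 97*t (L(t) = (t**2 + 97*t) - 12 = -12 + t**2 + 97*t)
B(-58 - 1*(-26), -128) - L(-25) = (-58 - 1*(-26)) - (-12 + (-25)**2 + 97*(-25)) = (-58 + 26) - (-12 + 625 - 2425) = -32 - 1*(-1812) = -32 + 1812 = 1780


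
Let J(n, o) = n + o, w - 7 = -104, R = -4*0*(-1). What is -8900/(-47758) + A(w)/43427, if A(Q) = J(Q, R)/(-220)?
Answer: 42517349263/228138533260 ≈ 0.18637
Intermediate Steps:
R = 0 (R = 0*(-1) = 0)
w = -97 (w = 7 - 104 = -97)
A(Q) = -Q/220 (A(Q) = (Q + 0)/(-220) = Q*(-1/220) = -Q/220)
-8900/(-47758) + A(w)/43427 = -8900/(-47758) - 1/220*(-97)/43427 = -8900*(-1/47758) + (97/220)*(1/43427) = 4450/23879 + 97/9553940 = 42517349263/228138533260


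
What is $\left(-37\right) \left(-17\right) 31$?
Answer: $19499$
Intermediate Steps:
$\left(-37\right) \left(-17\right) 31 = 629 \cdot 31 = 19499$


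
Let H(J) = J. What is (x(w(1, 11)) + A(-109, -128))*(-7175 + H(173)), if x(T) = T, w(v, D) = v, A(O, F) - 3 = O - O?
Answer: -28008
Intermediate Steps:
A(O, F) = 3 (A(O, F) = 3 + (O - O) = 3 + 0 = 3)
(x(w(1, 11)) + A(-109, -128))*(-7175 + H(173)) = (1 + 3)*(-7175 + 173) = 4*(-7002) = -28008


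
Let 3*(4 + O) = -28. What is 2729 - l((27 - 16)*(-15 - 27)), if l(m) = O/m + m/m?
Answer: 1890484/693 ≈ 2728.0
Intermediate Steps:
O = -40/3 (O = -4 + (⅓)*(-28) = -4 - 28/3 = -40/3 ≈ -13.333)
l(m) = 1 - 40/(3*m) (l(m) = -40/(3*m) + m/m = -40/(3*m) + 1 = 1 - 40/(3*m))
2729 - l((27 - 16)*(-15 - 27)) = 2729 - (-40/3 + (27 - 16)*(-15 - 27))/((27 - 16)*(-15 - 27)) = 2729 - (-40/3 + 11*(-42))/(11*(-42)) = 2729 - (-40/3 - 462)/(-462) = 2729 - (-1)*(-1426)/(462*3) = 2729 - 1*713/693 = 2729 - 713/693 = 1890484/693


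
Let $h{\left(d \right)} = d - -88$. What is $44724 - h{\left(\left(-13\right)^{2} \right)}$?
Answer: $44467$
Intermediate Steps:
$h{\left(d \right)} = 88 + d$ ($h{\left(d \right)} = d + 88 = 88 + d$)
$44724 - h{\left(\left(-13\right)^{2} \right)} = 44724 - \left(88 + \left(-13\right)^{2}\right) = 44724 - \left(88 + 169\right) = 44724 - 257 = 44467$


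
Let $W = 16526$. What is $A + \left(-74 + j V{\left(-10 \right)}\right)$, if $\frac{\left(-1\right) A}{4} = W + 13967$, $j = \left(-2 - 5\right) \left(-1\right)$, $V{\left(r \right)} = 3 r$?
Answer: $-122256$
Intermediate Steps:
$j = 7$ ($j = \left(-7\right) \left(-1\right) = 7$)
$A = -121972$ ($A = - 4 \left(16526 + 13967\right) = \left(-4\right) 30493 = -121972$)
$A + \left(-74 + j V{\left(-10 \right)}\right) = -121972 + \left(-74 + 7 \cdot 3 \left(-10\right)\right) = -121972 + \left(-74 + 7 \left(-30\right)\right) = -121972 - 284 = -122256$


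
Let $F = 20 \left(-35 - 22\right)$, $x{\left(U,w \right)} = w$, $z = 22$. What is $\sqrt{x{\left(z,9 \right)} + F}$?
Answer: $i \sqrt{1131} \approx 33.63 i$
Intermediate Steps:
$F = -1140$ ($F = 20 \left(-57\right) = -1140$)
$\sqrt{x{\left(z,9 \right)} + F} = \sqrt{9 - 1140} = \sqrt{-1131} = i \sqrt{1131}$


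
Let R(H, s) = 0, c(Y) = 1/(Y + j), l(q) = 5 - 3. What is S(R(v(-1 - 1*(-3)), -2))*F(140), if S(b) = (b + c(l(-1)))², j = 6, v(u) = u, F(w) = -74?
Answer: -37/32 ≈ -1.1563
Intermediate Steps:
l(q) = 2
c(Y) = 1/(6 + Y) (c(Y) = 1/(Y + 6) = 1/(6 + Y))
S(b) = (⅛ + b)² (S(b) = (b + 1/(6 + 2))² = (b + 1/8)² = (b + ⅛)² = (⅛ + b)²)
S(R(v(-1 - 1*(-3)), -2))*F(140) = ((1 + 8*0)²/64)*(-74) = ((1 + 0)²/64)*(-74) = ((1/64)*1²)*(-74) = ((1/64)*1)*(-74) = (1/64)*(-74) = -37/32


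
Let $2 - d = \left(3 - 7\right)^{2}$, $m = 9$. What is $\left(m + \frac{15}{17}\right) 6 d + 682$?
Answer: $- \frac{2518}{17} \approx -148.12$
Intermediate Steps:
$d = -14$ ($d = 2 - \left(3 - 7\right)^{2} = 2 - \left(-4\right)^{2} = 2 - 16 = -14$)
$\left(m + \frac{15}{17}\right) 6 d + 682 = \left(9 + \frac{15}{17}\right) 6 \left(-14\right) + 682 = \frac{168}{17} \cdot 6 \left(-14\right) + 682 = \frac{1008}{17} \left(-14\right) + 682 = - \frac{14112}{17} + 682 = - \frac{2518}{17}$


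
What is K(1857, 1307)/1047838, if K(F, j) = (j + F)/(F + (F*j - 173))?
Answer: 226/181783651511 ≈ 1.2432e-9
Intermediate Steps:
K(F, j) = (F + j)/(-173 + F + F*j) (K(F, j) = (F + j)/(F + (-173 + F*j)) = (F + j)/(-173 + F + F*j))
K(1857, 1307)/1047838 = ((1857 + 1307)/(-173 + 1857 + 1857*1307))/1047838 = (3164/(-173 + 1857 + 2427099))*(1/1047838) = (3164/2428783)*(1/1047838) = ((1/2428783)*3164)*(1/1047838) = (452/346969)*(1/1047838) = 226/181783651511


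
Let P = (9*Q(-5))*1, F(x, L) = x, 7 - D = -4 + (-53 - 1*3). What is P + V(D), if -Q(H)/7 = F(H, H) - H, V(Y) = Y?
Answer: 67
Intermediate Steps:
D = 67 (D = 7 - (-4 + (-53 - 1*3)) = 7 - (-4 + (-53 - 3)) = 7 - (-4 - 56) = 7 - 1*(-60) = 7 + 60 = 67)
Q(H) = 0 (Q(H) = -7*(H - H) = -7*0 = 0)
P = 0 (P = (9*0)*1 = 0*1 = 0)
P + V(D) = 0 + 67 = 67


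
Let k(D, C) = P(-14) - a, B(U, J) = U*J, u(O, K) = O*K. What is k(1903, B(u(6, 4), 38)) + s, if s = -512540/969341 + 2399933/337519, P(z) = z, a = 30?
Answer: -12242162753183/327171004979 ≈ -37.418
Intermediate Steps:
u(O, K) = K*O
B(U, J) = J*U
k(D, C) = -44 (k(D, C) = -14 - 1*30 = -14 - 30 = -44)
s = 2153361465893/327171004979 (s = -512540*1/969341 + 2399933*(1/337519) = -512540/969341 + 2399933/337519 = 2153361465893/327171004979 ≈ 6.5818)
k(1903, B(u(6, 4), 38)) + s = -44 + 2153361465893/327171004979 = -12242162753183/327171004979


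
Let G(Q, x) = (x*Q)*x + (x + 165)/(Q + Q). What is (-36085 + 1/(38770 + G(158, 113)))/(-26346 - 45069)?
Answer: 11723695884617/23202098977725 ≈ 0.50529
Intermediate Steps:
G(Q, x) = Q*x² + (165 + x)/(2*Q) (G(Q, x) = (Q*x)*x + (165 + x)/((2*Q)) = Q*x² + (165 + x)*(1/(2*Q)) = Q*x² + (165 + x)/(2*Q))
(-36085 + 1/(38770 + G(158, 113)))/(-26346 - 45069) = (-36085 + 1/(38770 + (½)*(165 + 113 + 2*158²*113²)/158))/(-26346 - 45069) = (-36085 + 1/(38770 + (½)*(1/158)*(165 + 113 + 2*24964*12769)))/(-71415) = (-36085 + 1/(38770 + (½)*(1/158)*(165 + 113 + 637530632)))*(-1/71415) = (-36085 + 1/(38770 + (½)*(1/158)*637530910))*(-1/71415) = (-36085 + 1/(38770 + 318765455/158))*(-1/71415) = (-36085 + 1/(324891115/158))*(-1/71415) = (-36085 + 158/324891115)*(-1/71415) = -11723695884617/324891115*(-1/71415) = 11723695884617/23202098977725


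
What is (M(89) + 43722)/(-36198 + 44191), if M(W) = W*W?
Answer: 51643/7993 ≈ 6.4610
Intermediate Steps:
M(W) = W²
(M(89) + 43722)/(-36198 + 44191) = (89² + 43722)/(-36198 + 44191) = (7921 + 43722)/7993 = 51643*(1/7993) = 51643/7993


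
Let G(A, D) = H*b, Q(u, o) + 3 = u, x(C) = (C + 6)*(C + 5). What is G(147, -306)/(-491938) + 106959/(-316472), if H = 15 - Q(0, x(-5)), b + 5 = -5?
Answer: -26280115791/77842301368 ≈ -0.33761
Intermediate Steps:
b = -10 (b = -5 - 5 = -10)
x(C) = (5 + C)*(6 + C) (x(C) = (6 + C)*(5 + C) = (5 + C)*(6 + C))
Q(u, o) = -3 + u
H = 18 (H = 15 - (-3 + 0) = 15 - 1*(-3) = 15 + 3 = 18)
G(A, D) = -180 (G(A, D) = 18*(-10) = -180)
G(147, -306)/(-491938) + 106959/(-316472) = -180/(-491938) + 106959/(-316472) = -180*(-1/491938) + 106959*(-1/316472) = 90/245969 - 106959/316472 = -26280115791/77842301368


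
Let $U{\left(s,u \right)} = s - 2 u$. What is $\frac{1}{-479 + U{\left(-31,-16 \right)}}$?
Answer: $- \frac{1}{478} \approx -0.002092$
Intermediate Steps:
$\frac{1}{-479 + U{\left(-31,-16 \right)}} = \frac{1}{-479 - -1} = \frac{1}{-479 + \left(-31 + 32\right)} = \frac{1}{-479 + 1} = \frac{1}{-478} = - \frac{1}{478}$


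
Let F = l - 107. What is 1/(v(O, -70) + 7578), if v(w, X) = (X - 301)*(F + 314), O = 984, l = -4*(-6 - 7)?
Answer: -1/88511 ≈ -1.1298e-5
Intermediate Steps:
l = 52 (l = -4*(-13) = 52)
F = -55 (F = 52 - 107 = -55)
v(w, X) = -77959 + 259*X (v(w, X) = (X - 301)*(-55 + 314) = (-301 + X)*259 = -77959 + 259*X)
1/(v(O, -70) + 7578) = 1/((-77959 + 259*(-70)) + 7578) = 1/((-77959 - 18130) + 7578) = 1/(-96089 + 7578) = 1/(-88511) = -1/88511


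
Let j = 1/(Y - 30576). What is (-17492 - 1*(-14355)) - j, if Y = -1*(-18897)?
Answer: -36637022/11679 ≈ -3137.0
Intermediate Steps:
Y = 18897
j = -1/11679 (j = 1/(18897 - 30576) = 1/(-11679) = -1/11679 ≈ -8.5624e-5)
(-17492 - 1*(-14355)) - j = (-17492 - 1*(-14355)) - 1*(-1/11679) = (-17492 + 14355) + 1/11679 = -3137 + 1/11679 = -36637022/11679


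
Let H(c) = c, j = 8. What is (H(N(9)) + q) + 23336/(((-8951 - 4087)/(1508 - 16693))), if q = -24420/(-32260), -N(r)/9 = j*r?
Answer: 278983193983/10515147 ≈ 26532.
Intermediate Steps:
N(r) = -72*r
q = 1221/1613 (q = -24420*(-1/32260) = 1221/1613 ≈ 0.75697)
(H(N(9)) + q) + 23336/(((-8951 - 4087)/(1508 - 16693))) = (-72*9 + 1221/1613) + 23336/(((-8951 - 4087)/(1508 - 16693))) = (-648 + 1221/1613) + 23336/((-13038/(-15185))) = -1044003/1613 + 23336/((-13038*(-1/15185))) = -1044003/1613 + 23336/(13038/15185) = -1044003/1613 + 23336*(15185/13038) = -1044003/1613 + 177178580/6519 = 278983193983/10515147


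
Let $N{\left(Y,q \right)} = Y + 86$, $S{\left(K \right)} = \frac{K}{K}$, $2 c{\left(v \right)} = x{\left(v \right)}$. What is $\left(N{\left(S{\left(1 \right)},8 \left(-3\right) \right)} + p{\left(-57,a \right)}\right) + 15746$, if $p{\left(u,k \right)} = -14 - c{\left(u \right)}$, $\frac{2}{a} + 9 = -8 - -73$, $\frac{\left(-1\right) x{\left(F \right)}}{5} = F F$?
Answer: $\frac{47883}{2} \approx 23942.0$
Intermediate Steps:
$x{\left(F \right)} = - 5 F^{2}$ ($x{\left(F \right)} = - 5 F F = - 5 F^{2}$)
$c{\left(v \right)} = - \frac{5 v^{2}}{2}$ ($c{\left(v \right)} = \frac{\left(-5\right) v^{2}}{2} = - \frac{5 v^{2}}{2}$)
$S{\left(K \right)} = 1$
$a = \frac{1}{28}$ ($a = \frac{2}{-9 - -65} = \frac{2}{-9 + \left(-8 + 73\right)} = \frac{2}{-9 + 65} = \frac{2}{56} = 2 \cdot \frac{1}{56} = \frac{1}{28} \approx 0.035714$)
$p{\left(u,k \right)} = -14 + \frac{5 u^{2}}{2}$ ($p{\left(u,k \right)} = -14 - - \frac{5 u^{2}}{2} = -14 + \frac{5 u^{2}}{2}$)
$N{\left(Y,q \right)} = 86 + Y$
$\left(N{\left(S{\left(1 \right)},8 \left(-3\right) \right)} + p{\left(-57,a \right)}\right) + 15746 = \left(\left(86 + 1\right) - \left(14 - \frac{5 \left(-57\right)^{2}}{2}\right)\right) + 15746 = \left(87 + \left(-14 + \frac{5}{2} \cdot 3249\right)\right) + 15746 = \left(87 + \left(-14 + \frac{16245}{2}\right)\right) + 15746 = \left(87 + \frac{16217}{2}\right) + 15746 = \frac{16391}{2} + 15746 = \frac{47883}{2}$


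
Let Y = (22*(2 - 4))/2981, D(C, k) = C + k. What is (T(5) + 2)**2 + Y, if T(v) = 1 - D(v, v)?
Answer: 13275/271 ≈ 48.985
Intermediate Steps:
T(v) = 1 - 2*v (T(v) = 1 - (v + v) = 1 - 2*v)
Y = -4/271 (Y = (22*(-2))*(1/2981) = -44*1/2981 = -4/271 ≈ -0.014760)
(T(5) + 2)**2 + Y = ((1 - 2*5) + 2)**2 - 4/271 = ((1 - 10) + 2)**2 - 4/271 = (-9 + 2)**2 - 4/271 = (-7)**2 - 4/271 = 49 - 4/271 = 13275/271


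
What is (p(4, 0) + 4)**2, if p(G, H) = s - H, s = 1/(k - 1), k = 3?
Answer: 81/4 ≈ 20.250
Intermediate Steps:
s = 1/2 (s = 1/(3 - 1) = 1/2 ≈ 0.50000)
p(G, H) = 1/2 - H
(p(4, 0) + 4)**2 = ((1/2 - 1*0) + 4)**2 = ((1/2 + 0) + 4)**2 = (1/2 + 4)**2 = (9/2)**2 = 81/4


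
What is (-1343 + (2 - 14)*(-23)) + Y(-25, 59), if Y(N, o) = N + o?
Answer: -1033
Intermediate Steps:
(-1343 + (2 - 14)*(-23)) + Y(-25, 59) = (-1343 + (2 - 14)*(-23)) + (-25 + 59) = (-1343 - 12*(-23)) + 34 = (-1343 + 276) + 34 = -1067 + 34 = -1033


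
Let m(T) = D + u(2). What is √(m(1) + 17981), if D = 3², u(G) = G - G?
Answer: √17990 ≈ 134.13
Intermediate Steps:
u(G) = 0
D = 9
m(T) = 9 (m(T) = 9 + 0 = 9)
√(m(1) + 17981) = √(9 + 17981) = √17990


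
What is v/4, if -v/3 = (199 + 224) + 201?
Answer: -468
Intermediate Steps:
v = -1872 (v = -3*((199 + 224) + 201) = -3*(423 + 201) = -3*624 = -1872)
v/4 = -1872/4 = -1872*¼ = -468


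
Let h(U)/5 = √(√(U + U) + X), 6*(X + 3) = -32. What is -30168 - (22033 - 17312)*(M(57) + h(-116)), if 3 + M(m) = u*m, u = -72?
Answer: 19358979 - 23605*√(-75 + 18*I*√58)/3 ≈ 1.9309e+7 - 84609.0*I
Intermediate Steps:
X = -25/3 (X = -3 + (⅙)*(-32) = -3 - 16/3 = -25/3 ≈ -8.3333)
h(U) = 5*√(-25/3 + √2*√U) (h(U) = 5*√(√(U + U) - 25/3) = 5*√(√(2*U) - 25/3) = 5*√(√2*√U - 25/3) = 5*√(-25/3 + √2*√U))
M(m) = -3 - 72*m
-30168 - (22033 - 17312)*(M(57) + h(-116)) = -30168 - (22033 - 17312)*((-3 - 72*57) + 5*√(-75 + 9*√2*√(-116))/3) = -30168 - 4721*((-3 - 4104) + 5*√(-75 + 9*√2*(2*I*√29))/3) = -30168 - 4721*(-4107 + 5*√(-75 + 18*I*√58)/3) = -30168 - (-19389147 + 23605*√(-75 + 18*I*√58)/3) = -30168 + (19389147 - 23605*√(-75 + 18*I*√58)/3) = 19358979 - 23605*√(-75 + 18*I*√58)/3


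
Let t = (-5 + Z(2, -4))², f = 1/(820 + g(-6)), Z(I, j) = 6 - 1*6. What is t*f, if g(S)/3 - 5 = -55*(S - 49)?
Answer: 5/1982 ≈ 0.0025227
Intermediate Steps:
g(S) = 8100 - 165*S (g(S) = 15 + 3*(-55*(S - 49)) = 15 + 3*(-55*(-49 + S)) = 15 + 3*(2695 - 55*S) = 15 + (8085 - 165*S) = 8100 - 165*S)
Z(I, j) = 0 (Z(I, j) = 6 - 6 = 0)
f = 1/9910 (f = 1/(820 + (8100 - 165*(-6))) = 1/(820 + (8100 + 990)) = 1/(820 + 9090) = 1/9910 ≈ 0.00010091)
t = 25 (t = (-5 + 0)² = (-5)² = 25)
t*f = 25*(1/9910) = 5/1982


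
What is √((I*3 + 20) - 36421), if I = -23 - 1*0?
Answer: I*√36470 ≈ 190.97*I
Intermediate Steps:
I = -23 (I = -23 + 0 = -23)
√((I*3 + 20) - 36421) = √((-23*3 + 20) - 36421) = √((-69 + 20) - 36421) = √(-49 - 36421) = √(-36470) = I*√36470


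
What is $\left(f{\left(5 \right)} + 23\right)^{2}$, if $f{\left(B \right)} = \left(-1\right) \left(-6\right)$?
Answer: $841$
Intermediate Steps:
$f{\left(B \right)} = 6$
$\left(f{\left(5 \right)} + 23\right)^{2} = \left(6 + 23\right)^{2} = 29^{2} = 841$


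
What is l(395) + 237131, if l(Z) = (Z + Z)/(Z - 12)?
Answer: 90821963/383 ≈ 2.3713e+5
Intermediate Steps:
l(Z) = 2*Z/(-12 + Z) (l(Z) = (2*Z)/(-12 + Z) = 2*Z/(-12 + Z))
l(395) + 237131 = 2*395/(-12 + 395) + 237131 = 2*395/383 + 237131 = 2*395*(1/383) + 237131 = 790/383 + 237131 = 90821963/383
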